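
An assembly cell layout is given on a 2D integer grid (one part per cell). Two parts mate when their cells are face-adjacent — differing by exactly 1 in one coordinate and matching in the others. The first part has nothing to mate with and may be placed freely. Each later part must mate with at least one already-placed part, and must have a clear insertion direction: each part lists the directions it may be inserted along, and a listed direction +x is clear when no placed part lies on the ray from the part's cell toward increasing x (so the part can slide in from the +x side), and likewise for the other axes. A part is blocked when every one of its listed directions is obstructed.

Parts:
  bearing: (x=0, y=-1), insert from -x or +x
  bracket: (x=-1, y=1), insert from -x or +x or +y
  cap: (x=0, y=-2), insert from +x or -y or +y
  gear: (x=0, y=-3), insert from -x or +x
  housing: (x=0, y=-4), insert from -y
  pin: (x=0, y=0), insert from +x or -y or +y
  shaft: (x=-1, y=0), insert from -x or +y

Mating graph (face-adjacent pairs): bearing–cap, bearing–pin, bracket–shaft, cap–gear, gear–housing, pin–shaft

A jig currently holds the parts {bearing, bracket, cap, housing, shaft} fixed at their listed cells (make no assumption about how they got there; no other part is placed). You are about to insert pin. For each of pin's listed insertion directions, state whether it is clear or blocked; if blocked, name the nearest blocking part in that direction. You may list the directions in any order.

+x: ray from pin(0, 0) has no placed part ⇒ clear
-y: nearest on ray is bearing@(0, -1) ⇒ blocked
+y: ray from pin(0, 0) has no placed part ⇒ clear

+x: clear; +y: clear; -y: blocked by bearing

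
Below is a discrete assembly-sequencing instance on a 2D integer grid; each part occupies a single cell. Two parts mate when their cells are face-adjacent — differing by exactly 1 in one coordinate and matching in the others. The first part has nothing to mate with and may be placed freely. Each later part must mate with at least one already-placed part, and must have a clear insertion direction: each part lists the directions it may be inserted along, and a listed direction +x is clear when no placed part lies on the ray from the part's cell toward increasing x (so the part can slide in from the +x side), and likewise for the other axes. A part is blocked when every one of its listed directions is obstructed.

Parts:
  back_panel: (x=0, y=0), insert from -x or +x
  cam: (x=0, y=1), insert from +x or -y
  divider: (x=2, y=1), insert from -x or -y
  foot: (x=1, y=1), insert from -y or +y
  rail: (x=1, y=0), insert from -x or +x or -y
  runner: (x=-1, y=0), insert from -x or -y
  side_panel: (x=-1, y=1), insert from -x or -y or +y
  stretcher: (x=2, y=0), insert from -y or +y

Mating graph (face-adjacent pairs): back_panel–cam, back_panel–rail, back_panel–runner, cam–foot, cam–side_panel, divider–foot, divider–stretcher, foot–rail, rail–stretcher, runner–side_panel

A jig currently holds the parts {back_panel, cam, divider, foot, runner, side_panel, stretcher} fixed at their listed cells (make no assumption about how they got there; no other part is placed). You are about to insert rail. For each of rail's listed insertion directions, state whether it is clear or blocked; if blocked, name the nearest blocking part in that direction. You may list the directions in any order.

-x: nearest on ray is back_panel@(0, 0) ⇒ blocked
+x: nearest on ray is stretcher@(2, 0) ⇒ blocked
-y: ray from rail(1, 0) has no placed part ⇒ clear

+x: blocked by stretcher; -x: blocked by back_panel; -y: clear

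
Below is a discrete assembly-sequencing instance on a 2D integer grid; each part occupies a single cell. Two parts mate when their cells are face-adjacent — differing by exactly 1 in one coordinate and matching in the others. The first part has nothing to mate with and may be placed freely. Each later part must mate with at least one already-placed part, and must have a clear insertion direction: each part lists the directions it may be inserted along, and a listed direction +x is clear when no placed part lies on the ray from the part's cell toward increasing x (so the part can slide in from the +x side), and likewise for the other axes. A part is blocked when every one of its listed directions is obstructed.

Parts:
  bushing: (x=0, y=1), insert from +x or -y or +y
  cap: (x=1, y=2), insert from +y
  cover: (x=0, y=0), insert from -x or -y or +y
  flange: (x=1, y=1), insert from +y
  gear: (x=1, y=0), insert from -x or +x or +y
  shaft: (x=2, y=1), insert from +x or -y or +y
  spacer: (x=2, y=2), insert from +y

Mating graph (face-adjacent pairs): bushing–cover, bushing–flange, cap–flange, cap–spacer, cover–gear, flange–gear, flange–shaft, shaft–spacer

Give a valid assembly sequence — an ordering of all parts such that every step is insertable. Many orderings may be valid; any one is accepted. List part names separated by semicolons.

1. spacer@(2, 2) [+y clear] — {spacer}
2. shaft@(2, 1) [+x clear] — {shaft, spacer}
3. flange@(1, 1) [+y clear] — {flange, shaft, spacer}
4. cap@(1, 2) [+y clear] — {cap, flange, shaft, spacer}
5. gear@(1, 0) [-x clear] — {cap, flange, gear, shaft, spacer}
6. cover@(0, 0) [-x clear] — {cap, cover, flange, gear, shaft, spacer}
7. bushing@(0, 1) [+y clear] — {bushing, cap, cover, flange, gear, shaft, spacer}

spacer; shaft; flange; cap; gear; cover; bushing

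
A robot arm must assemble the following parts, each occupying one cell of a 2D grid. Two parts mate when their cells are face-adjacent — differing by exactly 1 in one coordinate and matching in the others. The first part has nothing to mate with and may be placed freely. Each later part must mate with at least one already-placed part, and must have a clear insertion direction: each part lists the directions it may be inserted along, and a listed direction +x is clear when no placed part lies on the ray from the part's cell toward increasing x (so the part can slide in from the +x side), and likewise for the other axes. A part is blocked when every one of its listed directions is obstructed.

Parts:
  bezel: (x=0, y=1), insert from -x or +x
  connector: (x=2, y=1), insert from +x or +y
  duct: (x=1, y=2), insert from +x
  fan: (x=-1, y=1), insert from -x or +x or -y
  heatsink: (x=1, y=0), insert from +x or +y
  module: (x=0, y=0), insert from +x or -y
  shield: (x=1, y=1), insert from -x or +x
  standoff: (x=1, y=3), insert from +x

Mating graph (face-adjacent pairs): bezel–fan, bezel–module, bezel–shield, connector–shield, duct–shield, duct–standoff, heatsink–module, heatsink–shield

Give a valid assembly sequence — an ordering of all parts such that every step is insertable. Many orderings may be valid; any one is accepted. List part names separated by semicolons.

shield; heatsink; bezel; fan; connector; module; duct; standoff

1. shield@(1, 1) [-x clear] — {shield}
2. heatsink@(1, 0) [+x clear] — {heatsink, shield}
3. bezel@(0, 1) [-x clear] — {bezel, heatsink, shield}
4. fan@(-1, 1) [-x clear] — {bezel, fan, heatsink, shield}
5. connector@(2, 1) [+x clear] — {bezel, connector, fan, heatsink, shield}
6. module@(0, 0) [-y clear] — {bezel, connector, fan, heatsink, module, shield}
7. duct@(1, 2) [+x clear] — {bezel, connector, duct, fan, heatsink, module, shield}
8. standoff@(1, 3) [+x clear] — {bezel, connector, duct, fan, heatsink, module, shield, standoff}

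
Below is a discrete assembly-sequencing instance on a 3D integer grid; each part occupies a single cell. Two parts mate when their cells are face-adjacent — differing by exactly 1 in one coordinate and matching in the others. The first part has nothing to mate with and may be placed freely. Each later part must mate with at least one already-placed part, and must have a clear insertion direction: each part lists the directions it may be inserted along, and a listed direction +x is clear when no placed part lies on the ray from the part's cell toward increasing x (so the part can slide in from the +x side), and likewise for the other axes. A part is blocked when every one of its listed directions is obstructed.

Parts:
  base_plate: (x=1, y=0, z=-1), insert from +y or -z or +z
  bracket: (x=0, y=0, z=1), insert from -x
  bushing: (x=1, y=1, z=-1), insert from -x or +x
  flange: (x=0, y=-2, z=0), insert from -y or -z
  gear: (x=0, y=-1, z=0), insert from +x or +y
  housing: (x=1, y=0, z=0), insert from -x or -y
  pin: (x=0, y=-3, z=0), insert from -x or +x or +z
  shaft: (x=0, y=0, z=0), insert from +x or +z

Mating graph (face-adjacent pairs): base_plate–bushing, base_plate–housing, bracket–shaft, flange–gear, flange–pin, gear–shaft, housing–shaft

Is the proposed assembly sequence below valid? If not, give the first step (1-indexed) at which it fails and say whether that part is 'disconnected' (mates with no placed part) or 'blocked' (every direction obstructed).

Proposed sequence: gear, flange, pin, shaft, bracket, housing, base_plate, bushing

Valid

1. gear@(0, -1, 0) [+x clear] — {gear}
2. flange@(0, -2, 0) [-y clear] — {flange, gear}
3. pin@(0, -3, 0) [-x clear] — {flange, gear, pin}
4. shaft@(0, 0, 0) [+x clear] — {flange, gear, pin, shaft}
5. bracket@(0, 0, 1) [-x clear] — {bracket, flange, gear, pin, shaft}
6. housing@(1, 0, 0) [-y clear] — {bracket, flange, gear, housing, pin, shaft}
7. base_plate@(1, 0, -1) [+y clear] — {base_plate, bracket, flange, gear, housing, pin, shaft}
8. bushing@(1, 1, -1) [-x clear] — {base_plate, bracket, bushing, flange, gear, housing, pin, shaft}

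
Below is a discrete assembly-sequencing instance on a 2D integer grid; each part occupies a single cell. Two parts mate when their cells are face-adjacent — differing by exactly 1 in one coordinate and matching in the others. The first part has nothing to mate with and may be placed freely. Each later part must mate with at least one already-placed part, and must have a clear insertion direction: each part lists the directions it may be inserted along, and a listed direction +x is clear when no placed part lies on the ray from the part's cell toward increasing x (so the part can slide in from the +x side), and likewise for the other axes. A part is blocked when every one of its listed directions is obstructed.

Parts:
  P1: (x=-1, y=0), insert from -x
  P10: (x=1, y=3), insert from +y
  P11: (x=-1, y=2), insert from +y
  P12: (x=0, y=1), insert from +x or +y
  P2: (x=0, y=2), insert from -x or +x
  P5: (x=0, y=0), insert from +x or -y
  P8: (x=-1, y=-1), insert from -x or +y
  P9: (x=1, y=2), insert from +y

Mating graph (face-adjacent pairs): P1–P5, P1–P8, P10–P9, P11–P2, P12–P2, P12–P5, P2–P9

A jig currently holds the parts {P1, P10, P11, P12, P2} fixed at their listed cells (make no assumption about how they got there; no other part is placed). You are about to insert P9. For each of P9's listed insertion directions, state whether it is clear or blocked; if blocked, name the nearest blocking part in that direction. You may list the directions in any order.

+y: nearest on ray is P10@(1, 3) ⇒ blocked

+y: blocked by P10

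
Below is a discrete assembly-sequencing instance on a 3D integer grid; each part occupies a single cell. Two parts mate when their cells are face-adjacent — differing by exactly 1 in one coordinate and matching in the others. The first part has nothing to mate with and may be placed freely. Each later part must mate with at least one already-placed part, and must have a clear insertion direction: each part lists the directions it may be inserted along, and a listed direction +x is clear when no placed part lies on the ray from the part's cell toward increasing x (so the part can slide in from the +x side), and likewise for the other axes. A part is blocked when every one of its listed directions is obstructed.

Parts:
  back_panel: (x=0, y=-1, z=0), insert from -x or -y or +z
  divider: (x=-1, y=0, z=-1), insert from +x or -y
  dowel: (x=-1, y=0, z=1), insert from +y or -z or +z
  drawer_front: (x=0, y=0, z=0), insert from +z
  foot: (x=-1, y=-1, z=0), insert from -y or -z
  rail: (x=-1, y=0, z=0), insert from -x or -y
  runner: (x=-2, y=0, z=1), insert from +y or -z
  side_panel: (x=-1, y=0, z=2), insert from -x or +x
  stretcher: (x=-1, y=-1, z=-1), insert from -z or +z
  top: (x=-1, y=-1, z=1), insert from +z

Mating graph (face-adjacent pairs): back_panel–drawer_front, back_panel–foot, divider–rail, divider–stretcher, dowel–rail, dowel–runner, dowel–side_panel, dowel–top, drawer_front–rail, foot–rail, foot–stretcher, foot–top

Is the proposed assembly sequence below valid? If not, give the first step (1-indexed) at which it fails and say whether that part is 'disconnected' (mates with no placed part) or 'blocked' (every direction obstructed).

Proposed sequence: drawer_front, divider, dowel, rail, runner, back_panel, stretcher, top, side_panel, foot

1. drawer_front@(0, 0, 0) [+z clear] — {drawer_front}
2. divider@(-1, 0, -1) — no placed neighbour ⇒ disconnected

Invalid at step 2 (disconnected)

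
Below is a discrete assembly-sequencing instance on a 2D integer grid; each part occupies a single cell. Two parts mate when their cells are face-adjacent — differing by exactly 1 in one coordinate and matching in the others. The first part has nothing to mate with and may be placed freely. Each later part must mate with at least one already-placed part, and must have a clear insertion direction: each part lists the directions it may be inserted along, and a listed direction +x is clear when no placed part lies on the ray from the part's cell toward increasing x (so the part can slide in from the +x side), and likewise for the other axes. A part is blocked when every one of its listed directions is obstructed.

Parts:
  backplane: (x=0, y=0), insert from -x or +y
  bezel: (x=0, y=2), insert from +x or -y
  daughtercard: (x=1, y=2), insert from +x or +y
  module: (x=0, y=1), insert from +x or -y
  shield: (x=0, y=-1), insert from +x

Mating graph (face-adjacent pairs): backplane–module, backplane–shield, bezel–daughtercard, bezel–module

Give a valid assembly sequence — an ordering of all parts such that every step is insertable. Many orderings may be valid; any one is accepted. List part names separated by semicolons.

bezel; module; backplane; shield; daughtercard

1. bezel@(0, 2) [+x clear] — {bezel}
2. module@(0, 1) [+x clear] — {bezel, module}
3. backplane@(0, 0) [-x clear] — {backplane, bezel, module}
4. shield@(0, -1) [+x clear] — {backplane, bezel, module, shield}
5. daughtercard@(1, 2) [+x clear] — {backplane, bezel, daughtercard, module, shield}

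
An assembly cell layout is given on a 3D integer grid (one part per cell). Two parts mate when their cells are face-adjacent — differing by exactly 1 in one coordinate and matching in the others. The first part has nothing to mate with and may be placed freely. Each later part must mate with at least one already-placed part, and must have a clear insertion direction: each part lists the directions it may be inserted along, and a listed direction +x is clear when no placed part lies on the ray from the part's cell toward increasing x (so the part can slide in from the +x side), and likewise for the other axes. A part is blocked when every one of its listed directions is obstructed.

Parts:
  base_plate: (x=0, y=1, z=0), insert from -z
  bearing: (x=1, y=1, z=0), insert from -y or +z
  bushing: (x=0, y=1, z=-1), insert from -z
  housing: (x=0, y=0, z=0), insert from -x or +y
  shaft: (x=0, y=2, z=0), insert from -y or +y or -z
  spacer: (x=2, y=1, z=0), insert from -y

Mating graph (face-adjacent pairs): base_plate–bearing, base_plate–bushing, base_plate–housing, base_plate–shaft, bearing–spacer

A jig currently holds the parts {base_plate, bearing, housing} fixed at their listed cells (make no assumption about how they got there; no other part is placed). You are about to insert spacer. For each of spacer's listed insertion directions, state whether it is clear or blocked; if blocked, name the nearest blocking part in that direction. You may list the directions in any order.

-y: ray from spacer(2, 1, 0) has no placed part ⇒ clear

-y: clear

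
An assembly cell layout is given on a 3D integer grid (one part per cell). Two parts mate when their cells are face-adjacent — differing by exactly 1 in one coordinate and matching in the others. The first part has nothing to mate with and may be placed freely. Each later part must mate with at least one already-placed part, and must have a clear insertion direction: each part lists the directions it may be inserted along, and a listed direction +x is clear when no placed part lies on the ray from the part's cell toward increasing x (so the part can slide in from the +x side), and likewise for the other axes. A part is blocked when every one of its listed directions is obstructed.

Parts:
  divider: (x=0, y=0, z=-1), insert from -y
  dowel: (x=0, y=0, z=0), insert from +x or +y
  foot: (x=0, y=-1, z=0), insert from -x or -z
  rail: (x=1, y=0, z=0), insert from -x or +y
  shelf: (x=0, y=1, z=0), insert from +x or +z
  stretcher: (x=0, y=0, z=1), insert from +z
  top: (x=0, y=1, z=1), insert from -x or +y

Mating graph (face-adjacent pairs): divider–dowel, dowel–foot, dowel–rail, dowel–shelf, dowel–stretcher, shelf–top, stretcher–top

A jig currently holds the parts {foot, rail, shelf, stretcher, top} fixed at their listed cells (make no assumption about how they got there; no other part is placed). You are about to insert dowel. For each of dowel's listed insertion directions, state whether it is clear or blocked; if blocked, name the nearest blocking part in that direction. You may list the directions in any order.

+x: nearest on ray is rail@(1, 0, 0) ⇒ blocked
+y: nearest on ray is shelf@(0, 1, 0) ⇒ blocked

+x: blocked by rail; +y: blocked by shelf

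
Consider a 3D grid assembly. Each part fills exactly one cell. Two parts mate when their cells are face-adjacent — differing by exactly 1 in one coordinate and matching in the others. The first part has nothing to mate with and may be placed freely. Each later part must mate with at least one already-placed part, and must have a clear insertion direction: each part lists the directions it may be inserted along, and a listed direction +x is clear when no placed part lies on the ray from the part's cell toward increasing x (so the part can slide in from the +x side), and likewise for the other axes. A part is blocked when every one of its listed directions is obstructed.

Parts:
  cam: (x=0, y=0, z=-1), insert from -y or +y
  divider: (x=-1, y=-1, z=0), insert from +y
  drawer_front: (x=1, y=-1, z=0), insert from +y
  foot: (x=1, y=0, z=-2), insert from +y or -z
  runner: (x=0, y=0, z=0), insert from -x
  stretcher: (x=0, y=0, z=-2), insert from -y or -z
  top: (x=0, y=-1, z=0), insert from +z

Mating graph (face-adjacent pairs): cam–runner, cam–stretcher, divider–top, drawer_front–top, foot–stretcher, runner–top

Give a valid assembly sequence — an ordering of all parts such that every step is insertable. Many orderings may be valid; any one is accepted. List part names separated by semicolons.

top; drawer_front; divider; runner; cam; stretcher; foot

1. top@(0, -1, 0) [+z clear] — {top}
2. drawer_front@(1, -1, 0) [+y clear] — {drawer_front, top}
3. divider@(-1, -1, 0) [+y clear] — {divider, drawer_front, top}
4. runner@(0, 0, 0) [-x clear] — {divider, drawer_front, runner, top}
5. cam@(0, 0, -1) [-y clear] — {cam, divider, drawer_front, runner, top}
6. stretcher@(0, 0, -2) [-y clear] — {cam, divider, drawer_front, runner, stretcher, top}
7. foot@(1, 0, -2) [+y clear] — {cam, divider, drawer_front, foot, runner, stretcher, top}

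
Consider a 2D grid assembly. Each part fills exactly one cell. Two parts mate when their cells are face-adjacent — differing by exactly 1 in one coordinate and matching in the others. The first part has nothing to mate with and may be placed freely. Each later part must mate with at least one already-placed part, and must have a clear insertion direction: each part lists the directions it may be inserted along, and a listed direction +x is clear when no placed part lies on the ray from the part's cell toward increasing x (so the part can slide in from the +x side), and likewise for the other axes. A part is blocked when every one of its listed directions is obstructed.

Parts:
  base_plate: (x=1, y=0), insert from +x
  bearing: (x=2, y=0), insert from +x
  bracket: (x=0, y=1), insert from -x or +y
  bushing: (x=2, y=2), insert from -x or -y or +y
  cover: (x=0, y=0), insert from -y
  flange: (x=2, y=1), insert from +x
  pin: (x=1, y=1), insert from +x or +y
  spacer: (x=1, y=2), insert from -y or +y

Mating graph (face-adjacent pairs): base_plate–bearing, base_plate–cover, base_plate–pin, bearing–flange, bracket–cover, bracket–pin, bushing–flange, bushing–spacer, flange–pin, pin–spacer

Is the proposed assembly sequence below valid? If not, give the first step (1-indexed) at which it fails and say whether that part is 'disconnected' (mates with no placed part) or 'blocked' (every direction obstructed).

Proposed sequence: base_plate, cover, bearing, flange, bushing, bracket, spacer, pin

Invalid at step 8 (blocked)

1. base_plate@(1, 0) [+x clear] — {base_plate}
2. cover@(0, 0) [-y clear] — {base_plate, cover}
3. bearing@(2, 0) [+x clear] — {base_plate, bearing, cover}
4. flange@(2, 1) [+x clear] — {base_plate, bearing, cover, flange}
5. bushing@(2, 2) [-x clear] — {base_plate, bearing, bushing, cover, flange}
6. bracket@(0, 1) [-x clear] — {base_plate, bearing, bracket, bushing, cover, flange}
7. spacer@(1, 2) [+y clear] — {base_plate, bearing, bracket, bushing, cover, flange, spacer}
8. pin@(1, 1) — +x/+y all obstructed ⇒ blocked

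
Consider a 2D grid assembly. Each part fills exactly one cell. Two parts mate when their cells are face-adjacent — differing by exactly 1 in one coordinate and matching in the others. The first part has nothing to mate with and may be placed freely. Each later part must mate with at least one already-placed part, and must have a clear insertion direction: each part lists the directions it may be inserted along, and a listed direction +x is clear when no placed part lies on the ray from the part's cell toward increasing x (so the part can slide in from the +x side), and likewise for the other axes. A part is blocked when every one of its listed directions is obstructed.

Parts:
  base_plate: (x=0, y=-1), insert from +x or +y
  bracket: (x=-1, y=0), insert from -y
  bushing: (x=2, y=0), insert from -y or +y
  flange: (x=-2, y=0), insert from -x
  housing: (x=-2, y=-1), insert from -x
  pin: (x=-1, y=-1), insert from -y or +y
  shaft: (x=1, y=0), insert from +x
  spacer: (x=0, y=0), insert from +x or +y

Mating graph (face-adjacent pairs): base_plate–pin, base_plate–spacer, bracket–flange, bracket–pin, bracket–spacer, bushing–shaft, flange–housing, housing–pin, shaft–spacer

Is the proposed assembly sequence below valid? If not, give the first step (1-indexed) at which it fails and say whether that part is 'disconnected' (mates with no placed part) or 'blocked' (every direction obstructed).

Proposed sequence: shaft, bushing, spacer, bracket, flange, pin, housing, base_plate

Valid

1. shaft@(1, 0) [+x clear] — {shaft}
2. bushing@(2, 0) [-y clear] — {bushing, shaft}
3. spacer@(0, 0) [+y clear] — {bushing, shaft, spacer}
4. bracket@(-1, 0) [-y clear] — {bracket, bushing, shaft, spacer}
5. flange@(-2, 0) [-x clear] — {bracket, bushing, flange, shaft, spacer}
6. pin@(-1, -1) [-y clear] — {bracket, bushing, flange, pin, shaft, spacer}
7. housing@(-2, -1) [-x clear] — {bracket, bushing, flange, housing, pin, shaft, spacer}
8. base_plate@(0, -1) [+x clear] — {base_plate, bracket, bushing, flange, housing, pin, shaft, spacer}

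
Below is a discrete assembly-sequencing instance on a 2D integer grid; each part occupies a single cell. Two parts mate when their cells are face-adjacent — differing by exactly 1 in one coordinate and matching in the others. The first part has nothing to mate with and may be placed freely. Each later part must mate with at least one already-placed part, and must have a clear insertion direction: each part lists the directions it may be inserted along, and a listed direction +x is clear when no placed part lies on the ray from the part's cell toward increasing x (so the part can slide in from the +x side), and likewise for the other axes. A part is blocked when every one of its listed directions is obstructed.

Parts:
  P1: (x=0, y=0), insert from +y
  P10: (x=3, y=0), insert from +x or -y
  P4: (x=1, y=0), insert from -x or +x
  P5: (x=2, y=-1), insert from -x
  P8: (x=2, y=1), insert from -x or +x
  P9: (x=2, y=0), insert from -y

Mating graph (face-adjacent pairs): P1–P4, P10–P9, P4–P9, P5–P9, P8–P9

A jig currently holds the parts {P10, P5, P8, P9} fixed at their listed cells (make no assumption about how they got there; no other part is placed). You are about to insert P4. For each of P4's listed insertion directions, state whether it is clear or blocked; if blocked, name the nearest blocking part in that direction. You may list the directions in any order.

-x: ray from P4(1, 0) has no placed part ⇒ clear
+x: nearest on ray is P9@(2, 0) ⇒ blocked

+x: blocked by P9; -x: clear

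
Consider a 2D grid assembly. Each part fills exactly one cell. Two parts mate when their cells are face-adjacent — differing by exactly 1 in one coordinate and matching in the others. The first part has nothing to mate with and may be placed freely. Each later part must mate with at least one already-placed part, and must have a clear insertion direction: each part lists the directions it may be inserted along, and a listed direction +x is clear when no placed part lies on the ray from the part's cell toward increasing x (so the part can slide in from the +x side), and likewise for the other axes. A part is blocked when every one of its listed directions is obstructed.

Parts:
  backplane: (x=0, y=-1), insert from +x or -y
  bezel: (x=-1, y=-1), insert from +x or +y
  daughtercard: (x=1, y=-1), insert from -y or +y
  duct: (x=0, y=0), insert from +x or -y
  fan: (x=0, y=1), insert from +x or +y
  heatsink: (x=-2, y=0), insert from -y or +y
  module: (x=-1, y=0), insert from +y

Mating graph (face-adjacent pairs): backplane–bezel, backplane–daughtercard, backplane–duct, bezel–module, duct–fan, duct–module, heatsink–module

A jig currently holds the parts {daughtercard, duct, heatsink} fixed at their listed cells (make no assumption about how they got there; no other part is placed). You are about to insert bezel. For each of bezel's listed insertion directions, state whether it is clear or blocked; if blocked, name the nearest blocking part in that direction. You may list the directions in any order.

+x: nearest on ray is daughtercard@(1, -1) ⇒ blocked
+y: ray from bezel(-1, -1) has no placed part ⇒ clear

+x: blocked by daughtercard; +y: clear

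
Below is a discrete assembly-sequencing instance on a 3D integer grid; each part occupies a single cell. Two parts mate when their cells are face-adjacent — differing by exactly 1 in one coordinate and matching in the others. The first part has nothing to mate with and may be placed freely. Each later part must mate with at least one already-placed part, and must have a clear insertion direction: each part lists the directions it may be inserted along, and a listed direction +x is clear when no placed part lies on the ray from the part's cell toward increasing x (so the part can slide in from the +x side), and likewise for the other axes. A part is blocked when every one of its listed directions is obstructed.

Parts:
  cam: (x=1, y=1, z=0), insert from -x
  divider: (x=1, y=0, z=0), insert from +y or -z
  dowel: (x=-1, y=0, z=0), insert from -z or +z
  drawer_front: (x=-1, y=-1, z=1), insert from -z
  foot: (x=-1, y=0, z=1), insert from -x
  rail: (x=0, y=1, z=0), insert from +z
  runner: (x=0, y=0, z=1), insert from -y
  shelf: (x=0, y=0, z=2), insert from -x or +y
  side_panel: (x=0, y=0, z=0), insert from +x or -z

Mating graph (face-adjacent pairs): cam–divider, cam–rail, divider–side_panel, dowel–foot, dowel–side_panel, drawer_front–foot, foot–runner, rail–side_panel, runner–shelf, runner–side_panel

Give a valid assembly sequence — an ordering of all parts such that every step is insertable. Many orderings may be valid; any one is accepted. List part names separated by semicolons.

1. shelf@(0, 0, 2) [-x clear] — {shelf}
2. runner@(0, 0, 1) [-y clear] — {runner, shelf}
3. foot@(-1, 0, 1) [-x clear] — {foot, runner, shelf}
4. drawer_front@(-1, -1, 1) [-z clear] — {drawer_front, foot, runner, shelf}
5. dowel@(-1, 0, 0) [-z clear] — {dowel, drawer_front, foot, runner, shelf}
6. side_panel@(0, 0, 0) [+x clear] — {dowel, drawer_front, foot, runner, shelf, side_panel}
7. divider@(1, 0, 0) [+y clear] — {divider, dowel, drawer_front, foot, runner, shelf, side_panel}
8. cam@(1, 1, 0) [-x clear] — {cam, divider, dowel, drawer_front, foot, runner, shelf, side_panel}
9. rail@(0, 1, 0) [+z clear] — {cam, divider, dowel, drawer_front, foot, rail, runner, shelf, side_panel}

shelf; runner; foot; drawer_front; dowel; side_panel; divider; cam; rail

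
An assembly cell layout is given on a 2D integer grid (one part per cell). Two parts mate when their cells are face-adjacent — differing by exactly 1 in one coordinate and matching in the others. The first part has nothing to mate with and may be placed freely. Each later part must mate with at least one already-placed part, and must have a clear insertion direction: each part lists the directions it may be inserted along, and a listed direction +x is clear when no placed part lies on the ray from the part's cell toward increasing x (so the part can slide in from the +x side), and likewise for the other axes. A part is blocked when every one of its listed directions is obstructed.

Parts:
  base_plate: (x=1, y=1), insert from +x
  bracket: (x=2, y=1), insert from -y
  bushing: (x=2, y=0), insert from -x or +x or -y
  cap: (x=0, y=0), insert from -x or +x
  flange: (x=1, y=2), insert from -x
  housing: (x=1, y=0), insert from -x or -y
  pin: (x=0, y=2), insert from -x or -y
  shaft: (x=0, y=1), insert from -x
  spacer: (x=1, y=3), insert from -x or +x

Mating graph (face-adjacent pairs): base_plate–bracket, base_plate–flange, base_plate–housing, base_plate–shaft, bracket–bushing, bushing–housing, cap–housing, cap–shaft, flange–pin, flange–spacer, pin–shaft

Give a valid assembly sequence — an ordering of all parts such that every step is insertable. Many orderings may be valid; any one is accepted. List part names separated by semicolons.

spacer; flange; pin; shaft; cap; housing; base_plate; bracket; bushing

1. spacer@(1, 3) [-x clear] — {spacer}
2. flange@(1, 2) [-x clear] — {flange, spacer}
3. pin@(0, 2) [-x clear] — {flange, pin, spacer}
4. shaft@(0, 1) [-x clear] — {flange, pin, shaft, spacer}
5. cap@(0, 0) [-x clear] — {cap, flange, pin, shaft, spacer}
6. housing@(1, 0) [-y clear] — {cap, flange, housing, pin, shaft, spacer}
7. base_plate@(1, 1) [+x clear] — {base_plate, cap, flange, housing, pin, shaft, spacer}
8. bracket@(2, 1) [-y clear] — {base_plate, bracket, cap, flange, housing, pin, shaft, spacer}
9. bushing@(2, 0) [+x clear] — {base_plate, bracket, bushing, cap, flange, housing, pin, shaft, spacer}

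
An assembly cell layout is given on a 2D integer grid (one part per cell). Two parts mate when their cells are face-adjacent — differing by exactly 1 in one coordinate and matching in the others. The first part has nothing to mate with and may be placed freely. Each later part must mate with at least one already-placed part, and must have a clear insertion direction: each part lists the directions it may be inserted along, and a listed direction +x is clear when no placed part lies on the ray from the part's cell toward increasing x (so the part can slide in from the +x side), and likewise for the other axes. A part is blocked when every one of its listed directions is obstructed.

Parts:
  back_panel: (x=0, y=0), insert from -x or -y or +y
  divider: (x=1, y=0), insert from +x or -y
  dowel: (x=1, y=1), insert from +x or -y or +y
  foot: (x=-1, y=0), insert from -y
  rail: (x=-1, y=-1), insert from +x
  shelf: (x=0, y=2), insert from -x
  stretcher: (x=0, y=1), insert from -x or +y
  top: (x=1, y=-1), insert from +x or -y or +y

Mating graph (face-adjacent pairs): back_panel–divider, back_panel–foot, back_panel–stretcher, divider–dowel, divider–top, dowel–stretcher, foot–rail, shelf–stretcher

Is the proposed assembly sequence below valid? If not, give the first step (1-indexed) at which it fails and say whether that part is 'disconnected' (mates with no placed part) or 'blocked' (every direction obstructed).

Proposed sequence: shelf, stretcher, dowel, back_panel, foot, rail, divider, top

1. shelf@(0, 2) [-x clear] — {shelf}
2. stretcher@(0, 1) [-x clear] — {shelf, stretcher}
3. dowel@(1, 1) [+x clear] — {dowel, shelf, stretcher}
4. back_panel@(0, 0) [-x clear] — {back_panel, dowel, shelf, stretcher}
5. foot@(-1, 0) [-y clear] — {back_panel, dowel, foot, shelf, stretcher}
6. rail@(-1, -1) [+x clear] — {back_panel, dowel, foot, rail, shelf, stretcher}
7. divider@(1, 0) [+x clear] — {back_panel, divider, dowel, foot, rail, shelf, stretcher}
8. top@(1, -1) [+x clear] — {back_panel, divider, dowel, foot, rail, shelf, stretcher, top}

Valid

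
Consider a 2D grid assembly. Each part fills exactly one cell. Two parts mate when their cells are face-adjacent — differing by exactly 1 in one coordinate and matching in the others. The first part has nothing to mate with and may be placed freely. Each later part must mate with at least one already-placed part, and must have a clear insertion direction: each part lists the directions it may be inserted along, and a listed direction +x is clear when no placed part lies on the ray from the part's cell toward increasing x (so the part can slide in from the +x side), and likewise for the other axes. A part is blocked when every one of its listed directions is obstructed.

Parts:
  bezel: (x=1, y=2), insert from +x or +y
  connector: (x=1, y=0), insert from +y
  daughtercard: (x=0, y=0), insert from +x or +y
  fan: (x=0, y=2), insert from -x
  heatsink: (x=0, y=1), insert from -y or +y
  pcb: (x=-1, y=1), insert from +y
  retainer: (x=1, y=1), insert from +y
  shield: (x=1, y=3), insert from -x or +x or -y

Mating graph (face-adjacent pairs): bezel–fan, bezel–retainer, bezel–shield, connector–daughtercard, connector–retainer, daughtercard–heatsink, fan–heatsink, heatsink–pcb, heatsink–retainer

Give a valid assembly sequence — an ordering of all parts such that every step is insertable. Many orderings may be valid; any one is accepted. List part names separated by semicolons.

1. fan@(0, 2) [-x clear] — {fan}
2. heatsink@(0, 1) [-y clear] — {fan, heatsink}
3. pcb@(-1, 1) [+y clear] — {fan, heatsink, pcb}
4. daughtercard@(0, 0) [+x clear] — {daughtercard, fan, heatsink, pcb}
5. connector@(1, 0) [+y clear] — {connector, daughtercard, fan, heatsink, pcb}
6. retainer@(1, 1) [+y clear] — {connector, daughtercard, fan, heatsink, pcb, retainer}
7. bezel@(1, 2) [+x clear] — {bezel, connector, daughtercard, fan, heatsink, pcb, retainer}
8. shield@(1, 3) [-x clear] — {bezel, connector, daughtercard, fan, heatsink, pcb, retainer, shield}

fan; heatsink; pcb; daughtercard; connector; retainer; bezel; shield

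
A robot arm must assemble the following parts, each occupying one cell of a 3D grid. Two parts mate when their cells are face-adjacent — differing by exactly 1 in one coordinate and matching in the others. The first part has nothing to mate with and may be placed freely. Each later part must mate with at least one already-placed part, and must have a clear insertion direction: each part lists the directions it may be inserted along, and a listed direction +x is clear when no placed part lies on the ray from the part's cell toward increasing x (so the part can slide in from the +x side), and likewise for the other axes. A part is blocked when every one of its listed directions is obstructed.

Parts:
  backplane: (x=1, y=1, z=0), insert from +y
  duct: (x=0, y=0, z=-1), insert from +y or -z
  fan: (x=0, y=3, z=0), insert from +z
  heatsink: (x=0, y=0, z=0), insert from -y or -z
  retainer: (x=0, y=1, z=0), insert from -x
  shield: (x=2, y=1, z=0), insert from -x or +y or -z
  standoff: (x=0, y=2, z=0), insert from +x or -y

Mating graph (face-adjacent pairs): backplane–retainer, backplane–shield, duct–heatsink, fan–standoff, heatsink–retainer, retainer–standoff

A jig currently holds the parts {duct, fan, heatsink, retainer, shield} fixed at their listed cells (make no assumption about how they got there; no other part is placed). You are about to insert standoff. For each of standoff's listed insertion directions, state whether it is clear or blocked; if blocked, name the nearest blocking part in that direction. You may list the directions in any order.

+x: ray from standoff(0, 2, 0) has no placed part ⇒ clear
-y: nearest on ray is retainer@(0, 1, 0) ⇒ blocked

+x: clear; -y: blocked by retainer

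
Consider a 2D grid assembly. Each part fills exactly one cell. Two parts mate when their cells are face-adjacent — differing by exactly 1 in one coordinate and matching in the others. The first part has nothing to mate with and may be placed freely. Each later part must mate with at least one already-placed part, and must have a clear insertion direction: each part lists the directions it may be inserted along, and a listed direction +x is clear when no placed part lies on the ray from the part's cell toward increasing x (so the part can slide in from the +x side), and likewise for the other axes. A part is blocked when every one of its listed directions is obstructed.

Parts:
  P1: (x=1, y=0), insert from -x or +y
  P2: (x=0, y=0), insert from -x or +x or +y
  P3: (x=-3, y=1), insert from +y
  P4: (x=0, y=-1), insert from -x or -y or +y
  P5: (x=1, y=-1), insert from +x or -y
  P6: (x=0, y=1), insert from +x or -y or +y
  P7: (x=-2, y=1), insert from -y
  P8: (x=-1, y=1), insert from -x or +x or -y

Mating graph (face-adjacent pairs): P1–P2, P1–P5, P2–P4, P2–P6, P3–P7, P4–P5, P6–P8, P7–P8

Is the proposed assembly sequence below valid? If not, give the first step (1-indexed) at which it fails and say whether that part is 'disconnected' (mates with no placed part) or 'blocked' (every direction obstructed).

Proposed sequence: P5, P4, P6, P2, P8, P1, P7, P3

Invalid at step 3 (disconnected)

1. P5@(1, -1) [+x clear] — {P5}
2. P4@(0, -1) [-x clear] — {P4, P5}
3. P6@(0, 1) — no placed neighbour ⇒ disconnected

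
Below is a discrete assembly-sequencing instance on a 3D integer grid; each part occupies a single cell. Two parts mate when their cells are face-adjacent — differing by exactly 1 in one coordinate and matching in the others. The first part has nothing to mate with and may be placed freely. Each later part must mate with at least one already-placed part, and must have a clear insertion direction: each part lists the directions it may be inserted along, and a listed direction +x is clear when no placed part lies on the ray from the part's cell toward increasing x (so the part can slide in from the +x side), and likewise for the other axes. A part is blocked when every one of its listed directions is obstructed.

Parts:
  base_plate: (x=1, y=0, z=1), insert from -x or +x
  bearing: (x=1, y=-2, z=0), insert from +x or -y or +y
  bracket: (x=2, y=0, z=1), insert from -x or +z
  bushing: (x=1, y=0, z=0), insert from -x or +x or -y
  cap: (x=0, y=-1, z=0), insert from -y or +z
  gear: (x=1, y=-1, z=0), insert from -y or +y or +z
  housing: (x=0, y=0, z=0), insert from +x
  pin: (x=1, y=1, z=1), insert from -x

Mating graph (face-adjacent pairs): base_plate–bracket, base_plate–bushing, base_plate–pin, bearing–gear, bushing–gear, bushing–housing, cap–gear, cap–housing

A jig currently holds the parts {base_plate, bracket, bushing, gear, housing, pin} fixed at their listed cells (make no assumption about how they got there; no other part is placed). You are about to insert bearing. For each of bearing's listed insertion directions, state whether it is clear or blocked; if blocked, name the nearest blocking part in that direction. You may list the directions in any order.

+x: ray from bearing(1, -2, 0) has no placed part ⇒ clear
-y: ray from bearing(1, -2, 0) has no placed part ⇒ clear
+y: nearest on ray is gear@(1, -1, 0) ⇒ blocked

+x: clear; +y: blocked by gear; -y: clear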